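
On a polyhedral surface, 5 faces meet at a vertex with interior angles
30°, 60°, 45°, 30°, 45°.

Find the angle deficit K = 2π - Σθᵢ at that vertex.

Sum of angles = 210°. K = 360° - 210° = 150° = 5π/6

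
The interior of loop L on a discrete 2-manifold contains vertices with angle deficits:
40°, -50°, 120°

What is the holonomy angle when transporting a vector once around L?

Holonomy = total enclosed curvature = 40° + (-50°) + 120° = 110°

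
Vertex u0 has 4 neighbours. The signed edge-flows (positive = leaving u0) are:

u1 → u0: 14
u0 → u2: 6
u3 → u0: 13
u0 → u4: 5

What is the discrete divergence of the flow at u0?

Divergence = sum of outgoing flows = (-14) + 6 + (-13) + 5 = -16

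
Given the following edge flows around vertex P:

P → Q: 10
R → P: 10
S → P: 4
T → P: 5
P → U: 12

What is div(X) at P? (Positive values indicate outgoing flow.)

Divergence = sum of outgoing flows = 10 + (-10) + (-4) + (-5) + 12 = 3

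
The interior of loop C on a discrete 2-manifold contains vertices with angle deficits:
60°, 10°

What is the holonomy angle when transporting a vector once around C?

Holonomy = total enclosed curvature = 60° + 10° = 70°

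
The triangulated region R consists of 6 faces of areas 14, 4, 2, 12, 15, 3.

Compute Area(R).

14 + 4 + 2 + 12 + 15 + 3 = 50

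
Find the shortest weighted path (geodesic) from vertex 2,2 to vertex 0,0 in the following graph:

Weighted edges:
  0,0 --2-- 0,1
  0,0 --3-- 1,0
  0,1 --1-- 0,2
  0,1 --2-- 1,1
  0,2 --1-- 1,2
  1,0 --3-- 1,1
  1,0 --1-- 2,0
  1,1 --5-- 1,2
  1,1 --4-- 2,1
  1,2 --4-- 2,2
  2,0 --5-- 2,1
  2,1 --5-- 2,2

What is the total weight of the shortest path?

Shortest path: 2,2 → 1,2 → 0,2 → 0,1 → 0,0, total weight = 8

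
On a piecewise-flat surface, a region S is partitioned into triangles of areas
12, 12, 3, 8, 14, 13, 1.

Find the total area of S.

12 + 12 + 3 + 8 + 14 + 13 + 1 = 63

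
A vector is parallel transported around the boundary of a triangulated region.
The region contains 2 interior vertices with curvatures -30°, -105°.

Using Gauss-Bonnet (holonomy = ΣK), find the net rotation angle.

Holonomy = total enclosed curvature = (-30°) + (-105°) = -135°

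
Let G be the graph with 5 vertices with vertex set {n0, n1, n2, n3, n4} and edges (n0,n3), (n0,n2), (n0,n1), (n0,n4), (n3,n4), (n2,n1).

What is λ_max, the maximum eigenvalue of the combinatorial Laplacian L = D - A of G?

Degrees: deg(n0) = 4, deg(n1) = 2, deg(n2) = 2, deg(n3) = 2, deg(n4) = 2.
L = D − A with rows/columns ordered (n0, n1, n2, n3, n4):
  [ 4, -1, -1, -1, -1]
  [-1,  2, -1,  0,  0]
  [-1, -1,  2,  0,  0]
  [-1,  0,  0,  2, -1]
  [-1,  0,  0, -1,  2]
Characteristic polynomial: det(λI − L) = λ(λ − 1)(λ − 3)²(λ − 5).
Roots: λ = 0; (λ − 1) = 0 ⇒ λ = 1; (λ − 3) = 0 ⇒ λ = 3 (multiplicity 2); (λ − 5) = 0 ⇒ λ = 5.
(Check: the roots sum (with multiplicity) to 12, matching trace L = Σdeg = 2·6 = 12.)
Laplacian eigenvalues: [0.0, 1.0, 3.0, 3.0, 5.0]. Largest eigenvalue (spectral radius) = 5.0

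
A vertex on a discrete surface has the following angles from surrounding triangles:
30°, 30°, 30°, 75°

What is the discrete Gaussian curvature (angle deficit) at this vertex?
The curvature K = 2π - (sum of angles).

Sum of angles = 165°. K = 360° - 165° = 195°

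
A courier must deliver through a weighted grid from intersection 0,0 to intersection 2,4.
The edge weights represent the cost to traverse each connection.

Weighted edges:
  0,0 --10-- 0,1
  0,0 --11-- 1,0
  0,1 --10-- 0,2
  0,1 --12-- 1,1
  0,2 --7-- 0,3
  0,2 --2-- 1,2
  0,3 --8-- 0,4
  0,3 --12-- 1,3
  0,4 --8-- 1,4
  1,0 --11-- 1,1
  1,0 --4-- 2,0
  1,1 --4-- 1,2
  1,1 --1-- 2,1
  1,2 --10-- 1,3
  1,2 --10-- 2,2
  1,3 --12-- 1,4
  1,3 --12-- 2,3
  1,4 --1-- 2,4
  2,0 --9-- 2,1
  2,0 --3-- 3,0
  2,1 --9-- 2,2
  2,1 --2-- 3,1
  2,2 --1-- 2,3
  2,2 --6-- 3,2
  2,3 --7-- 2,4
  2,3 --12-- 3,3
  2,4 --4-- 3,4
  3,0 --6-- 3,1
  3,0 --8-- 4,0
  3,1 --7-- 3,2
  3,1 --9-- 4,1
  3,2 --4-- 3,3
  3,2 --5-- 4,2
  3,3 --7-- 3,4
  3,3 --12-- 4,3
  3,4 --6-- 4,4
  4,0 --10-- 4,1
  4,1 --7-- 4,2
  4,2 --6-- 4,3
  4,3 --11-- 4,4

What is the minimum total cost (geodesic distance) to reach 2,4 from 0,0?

Shortest path: 0,0 → 0,1 → 0,2 → 1,2 → 2,2 → 2,3 → 2,4, total weight = 40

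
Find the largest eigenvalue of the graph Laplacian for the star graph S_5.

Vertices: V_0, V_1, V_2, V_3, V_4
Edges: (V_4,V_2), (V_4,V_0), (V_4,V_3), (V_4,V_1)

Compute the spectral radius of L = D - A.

The star S_5 is the complete bipartite graph K_{1,4} (one hub of degree 4, 4 leaves of degree 1). The Laplacian spectrum of K_{p,q} is 0, p (multiplicity q−1), q (multiplicity p−1), p+q. With p = 1, q = 4: 0 once, 1 with multiplicity 3, and 5 once. (Check: trace L = sum of degrees = 8 = 3·1 + 5.)
Laplacian eigenvalues: [0.0, 1.0, 1.0, 1.0, 5.0]. Largest eigenvalue (spectral radius) = 5.0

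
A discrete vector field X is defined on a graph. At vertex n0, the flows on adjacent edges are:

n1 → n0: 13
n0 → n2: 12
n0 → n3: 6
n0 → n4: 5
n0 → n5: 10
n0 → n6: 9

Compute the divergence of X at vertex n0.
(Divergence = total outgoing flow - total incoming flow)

Divergence = sum of outgoing flows = (-13) + 12 + 6 + 5 + 10 + 9 = 29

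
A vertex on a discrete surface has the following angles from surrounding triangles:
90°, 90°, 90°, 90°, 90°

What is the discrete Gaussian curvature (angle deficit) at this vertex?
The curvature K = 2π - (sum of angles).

Sum of angles = 450°. K = 360° - 450° = -90° = -π/2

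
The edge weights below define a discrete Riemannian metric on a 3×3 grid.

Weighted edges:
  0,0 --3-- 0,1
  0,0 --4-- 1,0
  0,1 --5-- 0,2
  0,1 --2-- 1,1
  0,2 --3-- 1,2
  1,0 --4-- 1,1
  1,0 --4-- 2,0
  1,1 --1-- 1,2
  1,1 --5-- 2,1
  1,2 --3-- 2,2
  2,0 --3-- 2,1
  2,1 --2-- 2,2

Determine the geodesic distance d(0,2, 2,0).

Shortest path: 0,2 → 1,2 → 2,2 → 2,1 → 2,0, total weight = 11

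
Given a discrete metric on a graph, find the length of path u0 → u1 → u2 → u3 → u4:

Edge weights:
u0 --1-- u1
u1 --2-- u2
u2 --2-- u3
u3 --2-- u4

Arc length = 1 + 2 + 2 + 2 = 7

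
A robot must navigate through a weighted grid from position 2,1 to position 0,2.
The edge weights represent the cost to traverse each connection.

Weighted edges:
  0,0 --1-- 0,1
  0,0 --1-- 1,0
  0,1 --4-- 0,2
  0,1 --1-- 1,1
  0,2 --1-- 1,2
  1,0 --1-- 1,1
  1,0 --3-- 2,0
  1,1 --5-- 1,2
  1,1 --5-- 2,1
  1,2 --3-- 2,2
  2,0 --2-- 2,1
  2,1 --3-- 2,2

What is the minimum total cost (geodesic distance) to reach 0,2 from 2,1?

Shortest path: 2,1 → 2,2 → 1,2 → 0,2, total weight = 7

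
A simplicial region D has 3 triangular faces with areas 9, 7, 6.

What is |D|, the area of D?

9 + 7 + 6 = 22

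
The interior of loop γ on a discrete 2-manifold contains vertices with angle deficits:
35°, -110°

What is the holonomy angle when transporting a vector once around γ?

Holonomy = total enclosed curvature = 35° + (-110°) = -75°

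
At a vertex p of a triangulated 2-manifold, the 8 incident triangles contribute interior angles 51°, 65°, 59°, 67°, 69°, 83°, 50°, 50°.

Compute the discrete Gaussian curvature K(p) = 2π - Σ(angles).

Sum of angles = 494°. K = 360° - 494° = -134° = -67π/90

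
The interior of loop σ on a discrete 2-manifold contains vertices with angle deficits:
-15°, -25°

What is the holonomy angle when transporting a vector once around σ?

Holonomy = total enclosed curvature = (-15°) + (-25°) = -40°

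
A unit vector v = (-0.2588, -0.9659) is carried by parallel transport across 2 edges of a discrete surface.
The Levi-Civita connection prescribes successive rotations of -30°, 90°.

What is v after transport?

Total rotation: (-30°) + 90° = 60°. Final vector: (0.7071, -0.7071)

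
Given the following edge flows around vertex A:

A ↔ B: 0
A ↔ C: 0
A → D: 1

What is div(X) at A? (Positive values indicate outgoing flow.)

Divergence = sum of outgoing flows = 0 + 0 + 1 = 1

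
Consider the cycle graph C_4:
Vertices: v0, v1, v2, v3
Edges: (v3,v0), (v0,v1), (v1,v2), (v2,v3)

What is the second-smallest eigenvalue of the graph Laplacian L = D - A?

The cycle graph C_n has Laplacian eigenvalues λ_k = 2 − 2cos(2πk/n), k = 0, 1, …, n−1. Here n = 4:
k=0: 2 − 2cos(0) = 0.0; k=1: 2 − 2cos(π/2) = 2.0; k=2: 2 − 2cos(π) = 4.0; k=3: 2 − 2cos(3π/2) = 2.0.
Laplacian eigenvalues: [0.0, 2.0, 2.0, 4.0]. Algebraic connectivity (smallest non-zero eigenvalue) = 2.0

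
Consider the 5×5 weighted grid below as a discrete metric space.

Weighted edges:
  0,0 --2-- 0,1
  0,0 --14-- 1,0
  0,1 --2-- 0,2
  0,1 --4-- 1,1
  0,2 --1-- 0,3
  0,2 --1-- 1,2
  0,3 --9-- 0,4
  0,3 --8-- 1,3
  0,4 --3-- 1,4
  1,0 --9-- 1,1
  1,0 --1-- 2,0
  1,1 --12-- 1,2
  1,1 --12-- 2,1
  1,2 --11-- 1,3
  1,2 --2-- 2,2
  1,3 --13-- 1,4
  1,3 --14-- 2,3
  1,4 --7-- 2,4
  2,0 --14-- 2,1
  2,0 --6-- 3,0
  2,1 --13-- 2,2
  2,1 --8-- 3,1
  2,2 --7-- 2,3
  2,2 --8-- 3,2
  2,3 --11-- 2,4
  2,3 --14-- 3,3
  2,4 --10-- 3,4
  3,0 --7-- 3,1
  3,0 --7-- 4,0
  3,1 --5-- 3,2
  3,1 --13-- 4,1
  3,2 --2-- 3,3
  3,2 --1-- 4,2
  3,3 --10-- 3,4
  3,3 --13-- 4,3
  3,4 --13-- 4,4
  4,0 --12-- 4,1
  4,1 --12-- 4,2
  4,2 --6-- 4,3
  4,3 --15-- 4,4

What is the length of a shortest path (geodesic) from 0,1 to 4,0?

Shortest path: 0,1 → 1,1 → 1,0 → 2,0 → 3,0 → 4,0, total weight = 27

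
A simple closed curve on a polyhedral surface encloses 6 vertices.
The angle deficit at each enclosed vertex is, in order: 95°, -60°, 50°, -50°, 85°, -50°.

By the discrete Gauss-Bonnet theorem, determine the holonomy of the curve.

Holonomy = total enclosed curvature = 95° + (-60°) + 50° + (-50°) + 85° + (-50°) = 70°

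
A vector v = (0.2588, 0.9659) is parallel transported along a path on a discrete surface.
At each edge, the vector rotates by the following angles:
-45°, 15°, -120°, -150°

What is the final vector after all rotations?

Total rotation: (-45°) + 15° + (-120°) + (-150°) = -300° ≡ 60° (mod 360°). Final vector: (-0.7071, 0.7071)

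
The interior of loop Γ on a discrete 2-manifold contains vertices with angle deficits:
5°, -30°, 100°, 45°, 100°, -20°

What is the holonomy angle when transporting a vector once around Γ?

Holonomy = total enclosed curvature = 5° + (-30°) + 100° + 45° + 100° + (-20°) = 200°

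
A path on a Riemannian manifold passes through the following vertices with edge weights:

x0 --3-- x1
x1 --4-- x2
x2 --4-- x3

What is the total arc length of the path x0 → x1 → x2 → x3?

Arc length = 3 + 4 + 4 = 11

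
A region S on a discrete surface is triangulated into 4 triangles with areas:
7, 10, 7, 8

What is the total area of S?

7 + 10 + 7 + 8 = 32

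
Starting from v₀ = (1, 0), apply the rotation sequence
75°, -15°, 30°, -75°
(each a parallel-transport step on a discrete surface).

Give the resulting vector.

Total rotation: 75° + (-15°) + 30° + (-75°) = 15°. Final vector: (0.9659, 0.2588)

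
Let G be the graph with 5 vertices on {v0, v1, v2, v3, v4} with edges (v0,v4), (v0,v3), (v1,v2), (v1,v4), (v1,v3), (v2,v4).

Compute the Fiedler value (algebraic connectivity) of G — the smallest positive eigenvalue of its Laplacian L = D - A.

Degrees: deg(v0) = 2, deg(v1) = 3, deg(v2) = 2, deg(v3) = 2, deg(v4) = 3.
L = D − A with rows/columns ordered (v0, v1, v2, v3, v4):
  [ 2,  0,  0, -1, -1]
  [ 0,  3, -1, -1, -1]
  [ 0, -1,  2,  0, -1]
  [-1, -1,  0,  2,  0]
  [-1, -1, -1,  0,  3]
Characteristic polynomial: det(λI − L) = λ(λ² − 5λ + 5)(λ² − 7λ + 11).
Roots: λ = 0; (λ² − 5λ + 5) = 0 ⇒ λ = (5 ± √5)/2 ≈ 1.382, 3.618; (λ² − 7λ + 11) = 0 ⇒ λ = (7 ± √5)/2 ≈ 2.382, 4.618.
(Check: the roots sum (with multiplicity) to 12, matching trace L = Σdeg = 2·6 = 12.)
Laplacian eigenvalues: [0.0, 1.382, 2.382, 3.618, 4.618]. Algebraic connectivity (smallest non-zero eigenvalue) = 1.382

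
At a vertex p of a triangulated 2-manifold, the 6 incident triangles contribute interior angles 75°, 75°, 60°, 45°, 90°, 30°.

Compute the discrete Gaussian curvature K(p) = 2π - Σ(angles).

Sum of angles = 375°. K = 360° - 375° = -15° = -π/12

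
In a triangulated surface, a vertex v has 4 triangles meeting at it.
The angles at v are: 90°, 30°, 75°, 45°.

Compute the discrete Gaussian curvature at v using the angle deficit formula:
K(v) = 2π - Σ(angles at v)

Sum of angles = 240°. K = 360° - 240° = 120°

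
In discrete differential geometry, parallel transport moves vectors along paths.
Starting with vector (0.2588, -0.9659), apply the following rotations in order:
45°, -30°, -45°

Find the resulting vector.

Total rotation: 45° + (-30°) + (-45°) = -30°. Final vector: (-0.2588, -0.9659)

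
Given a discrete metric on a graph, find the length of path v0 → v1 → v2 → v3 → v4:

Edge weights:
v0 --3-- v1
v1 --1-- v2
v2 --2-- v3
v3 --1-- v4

Arc length = 3 + 1 + 2 + 1 = 7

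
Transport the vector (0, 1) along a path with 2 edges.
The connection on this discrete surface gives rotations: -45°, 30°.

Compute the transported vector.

Total rotation: (-45°) + 30° = -15°. Final vector: (0.2588, 0.9659)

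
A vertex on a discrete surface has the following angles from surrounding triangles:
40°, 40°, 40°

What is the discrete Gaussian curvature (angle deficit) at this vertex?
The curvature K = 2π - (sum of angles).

Sum of angles = 120°. K = 360° - 120° = 240° = 4π/3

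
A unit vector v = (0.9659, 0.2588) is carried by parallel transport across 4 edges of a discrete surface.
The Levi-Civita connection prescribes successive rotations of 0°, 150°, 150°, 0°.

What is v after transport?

Total rotation: 0° + 150° + 150° + 0° = 300° ≡ -60° (mod 360°). Final vector: (0.7071, -0.7071)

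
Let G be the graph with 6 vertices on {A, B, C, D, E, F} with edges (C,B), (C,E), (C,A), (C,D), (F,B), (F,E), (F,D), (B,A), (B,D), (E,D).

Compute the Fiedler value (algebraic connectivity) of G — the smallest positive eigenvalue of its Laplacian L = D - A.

Degrees: deg(A) = 2, deg(B) = 4, deg(C) = 4, deg(D) = 4, deg(E) = 3, deg(F) = 3.
L = D − A with rows/columns ordered (A, B, C, D, E, F):
  [ 2, -1, -1,  0,  0,  0]
  [-1,  4, -1, -1,  0, -1]
  [-1, -1,  4, -1, -1,  0]
  [ 0, -1, -1,  4, -1, -1]
  [ 0,  0, -1, -1,  3, -1]
  [ 0, -1,  0, -1, -1,  3]
Characteristic polynomial: det(λI − L) = λ(λ² − 7λ + 9)(λ² − 9λ + 19)(λ − 4).
Roots: λ = 0; (λ² − 7λ + 9) = 0 ⇒ λ = (7 ± √13)/2 ≈ 1.6972, 5.3028; (λ² − 9λ + 19) = 0 ⇒ λ = (9 ± √5)/2 ≈ 3.382, 5.618; (λ − 4) = 0 ⇒ λ = 4.
(Check: the roots sum (with multiplicity) to 20, matching trace L = Σdeg = 2·10 = 20.)
Laplacian eigenvalues: [0.0, 1.6972, 3.382, 4.0, 5.3028, 5.618]. Algebraic connectivity (smallest non-zero eigenvalue) = 1.6972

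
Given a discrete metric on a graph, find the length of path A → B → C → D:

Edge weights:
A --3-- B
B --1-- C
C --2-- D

Arc length = 3 + 1 + 2 = 6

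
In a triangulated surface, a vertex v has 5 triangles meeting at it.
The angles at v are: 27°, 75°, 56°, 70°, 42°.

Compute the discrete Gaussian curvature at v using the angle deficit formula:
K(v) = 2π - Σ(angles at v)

Sum of angles = 270°. K = 360° - 270° = 90° = π/2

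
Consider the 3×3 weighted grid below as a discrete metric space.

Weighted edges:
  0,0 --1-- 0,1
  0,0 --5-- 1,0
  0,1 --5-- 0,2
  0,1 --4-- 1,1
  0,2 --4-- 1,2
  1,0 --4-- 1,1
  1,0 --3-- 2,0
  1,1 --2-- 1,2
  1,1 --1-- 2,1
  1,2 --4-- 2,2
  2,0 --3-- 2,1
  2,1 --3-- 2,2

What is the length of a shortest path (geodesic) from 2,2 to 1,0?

Shortest path: 2,2 → 2,1 → 1,1 → 1,0, total weight = 8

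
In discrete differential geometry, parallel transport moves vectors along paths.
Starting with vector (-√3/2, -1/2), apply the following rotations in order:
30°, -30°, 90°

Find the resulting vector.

Total rotation: 30° + (-30°) + 90° = 90°. Final vector: (0.5000, -0.8660)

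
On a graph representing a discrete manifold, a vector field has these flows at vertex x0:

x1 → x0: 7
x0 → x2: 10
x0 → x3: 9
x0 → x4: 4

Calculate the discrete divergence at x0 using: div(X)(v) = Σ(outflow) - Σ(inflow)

Divergence = sum of outgoing flows = (-7) + 10 + 9 + 4 = 16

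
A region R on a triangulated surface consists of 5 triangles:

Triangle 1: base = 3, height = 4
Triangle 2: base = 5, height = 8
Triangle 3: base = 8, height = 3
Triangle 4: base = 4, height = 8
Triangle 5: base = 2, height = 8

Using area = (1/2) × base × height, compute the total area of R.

(1/2)×3×4 + (1/2)×5×8 + (1/2)×8×3 + (1/2)×4×8 + (1/2)×2×8 = 62.0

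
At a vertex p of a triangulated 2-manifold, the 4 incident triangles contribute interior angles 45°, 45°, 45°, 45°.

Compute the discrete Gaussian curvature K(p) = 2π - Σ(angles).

Sum of angles = 180°. K = 360° - 180° = 180°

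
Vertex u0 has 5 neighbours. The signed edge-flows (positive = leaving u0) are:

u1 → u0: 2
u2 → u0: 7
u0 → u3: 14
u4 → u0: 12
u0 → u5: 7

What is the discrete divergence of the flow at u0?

Divergence = sum of outgoing flows = (-2) + (-7) + 14 + (-12) + 7 = 0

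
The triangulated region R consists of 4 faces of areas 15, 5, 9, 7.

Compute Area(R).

15 + 5 + 9 + 7 = 36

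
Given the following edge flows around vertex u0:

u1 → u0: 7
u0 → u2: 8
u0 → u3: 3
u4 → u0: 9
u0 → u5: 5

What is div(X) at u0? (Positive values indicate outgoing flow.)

Divergence = sum of outgoing flows = (-7) + 8 + 3 + (-9) + 5 = 0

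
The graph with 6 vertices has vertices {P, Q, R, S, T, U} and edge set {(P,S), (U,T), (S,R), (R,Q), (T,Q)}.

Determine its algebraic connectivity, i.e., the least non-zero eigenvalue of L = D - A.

Degrees: deg(P) = 1, deg(Q) = 2, deg(R) = 2, deg(S) = 2, deg(T) = 2, deg(U) = 1.
L = D − A with rows/columns ordered (P, Q, R, S, T, U):
  [ 1,  0,  0, -1,  0,  0]
  [ 0,  2, -1,  0, -1,  0]
  [ 0, -1,  2, -1,  0,  0]
  [-1,  0, -1,  2,  0,  0]
  [ 0, -1,  0,  0,  2, -1]
  [ 0,  0,  0,  0, -1,  1]
Characteristic polynomial: det(λI − L) = λ(λ² − 4λ + 1)(λ − 1)(λ − 2)(λ − 3).
Roots: λ = 0; (λ² − 4λ + 1) = 0 ⇒ λ = 2 ± √3 ≈ 0.2679, 3.7321; (λ − 1) = 0 ⇒ λ = 1; (λ − 2) = 0 ⇒ λ = 2; (λ − 3) = 0 ⇒ λ = 3.
(Check: the roots sum (with multiplicity) to 10, matching trace L = Σdeg = 2·5 = 10.)
Laplacian eigenvalues: [0.0, 0.2679, 1.0, 2.0, 3.0, 3.7321]. Algebraic connectivity (smallest non-zero eigenvalue) = 0.2679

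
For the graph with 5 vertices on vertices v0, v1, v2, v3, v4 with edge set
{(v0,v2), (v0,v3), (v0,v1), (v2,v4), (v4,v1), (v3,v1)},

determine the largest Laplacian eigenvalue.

Degrees: deg(v0) = 3, deg(v1) = 3, deg(v2) = 2, deg(v3) = 2, deg(v4) = 2.
L = D − A with rows/columns ordered (v0, v1, v2, v3, v4):
  [ 3, -1, -1, -1,  0]
  [-1,  3,  0, -1, -1]
  [-1,  0,  2,  0, -1]
  [-1, -1,  0,  2,  0]
  [ 0, -1, -1,  0,  2]
Characteristic polynomial: det(λI − L) = λ(λ² − 5λ + 5)(λ² − 7λ + 11).
Roots: λ = 0; (λ² − 5λ + 5) = 0 ⇒ λ = (5 ± √5)/2 ≈ 1.382, 3.618; (λ² − 7λ + 11) = 0 ⇒ λ = (7 ± √5)/2 ≈ 2.382, 4.618.
(Check: the roots sum (with multiplicity) to 12, matching trace L = Σdeg = 2·6 = 12.)
Laplacian eigenvalues: [0.0, 1.382, 2.382, 3.618, 4.618]. Largest eigenvalue (spectral radius) = 4.618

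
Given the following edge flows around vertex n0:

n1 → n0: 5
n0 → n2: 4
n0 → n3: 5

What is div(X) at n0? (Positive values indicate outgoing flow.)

Divergence = sum of outgoing flows = (-5) + 4 + 5 = 4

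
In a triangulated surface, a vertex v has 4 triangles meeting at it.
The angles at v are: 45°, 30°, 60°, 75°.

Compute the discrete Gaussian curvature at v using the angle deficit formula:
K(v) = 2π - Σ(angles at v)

Sum of angles = 210°. K = 360° - 210° = 150° = 5π/6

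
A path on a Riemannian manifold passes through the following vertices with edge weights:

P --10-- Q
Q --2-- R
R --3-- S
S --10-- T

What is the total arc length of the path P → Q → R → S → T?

Arc length = 10 + 2 + 3 + 10 = 25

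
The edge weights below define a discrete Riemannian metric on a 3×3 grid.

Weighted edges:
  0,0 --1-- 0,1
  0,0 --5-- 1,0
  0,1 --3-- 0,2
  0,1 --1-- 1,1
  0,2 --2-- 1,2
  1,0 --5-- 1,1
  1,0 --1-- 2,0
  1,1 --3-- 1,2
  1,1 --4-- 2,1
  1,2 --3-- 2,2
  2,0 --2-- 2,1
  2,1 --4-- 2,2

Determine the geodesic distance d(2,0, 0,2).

Shortest path: 2,0 → 1,0 → 0,0 → 0,1 → 0,2, total weight = 10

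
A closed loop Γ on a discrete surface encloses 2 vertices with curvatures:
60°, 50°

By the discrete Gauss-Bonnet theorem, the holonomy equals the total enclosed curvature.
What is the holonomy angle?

Holonomy = total enclosed curvature = 60° + 50° = 110°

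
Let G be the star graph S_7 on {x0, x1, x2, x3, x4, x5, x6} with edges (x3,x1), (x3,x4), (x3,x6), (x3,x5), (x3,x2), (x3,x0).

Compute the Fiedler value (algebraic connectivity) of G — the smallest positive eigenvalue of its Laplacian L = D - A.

The star S_7 is the complete bipartite graph K_{1,6} (one hub of degree 6, 6 leaves of degree 1). The Laplacian spectrum of K_{p,q} is 0, p (multiplicity q−1), q (multiplicity p−1), p+q. With p = 1, q = 6: 0 once, 1 with multiplicity 5, and 7 once. (Check: trace L = sum of degrees = 12 = 5·1 + 7.)
Laplacian eigenvalues: [0.0, 1.0, 1.0, 1.0, 1.0, 1.0, 7.0]. Algebraic connectivity (smallest non-zero eigenvalue) = 1.0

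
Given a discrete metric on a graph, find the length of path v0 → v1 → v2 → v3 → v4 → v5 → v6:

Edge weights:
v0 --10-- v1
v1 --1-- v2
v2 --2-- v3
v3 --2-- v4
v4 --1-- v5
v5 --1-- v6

Arc length = 10 + 1 + 2 + 2 + 1 + 1 = 17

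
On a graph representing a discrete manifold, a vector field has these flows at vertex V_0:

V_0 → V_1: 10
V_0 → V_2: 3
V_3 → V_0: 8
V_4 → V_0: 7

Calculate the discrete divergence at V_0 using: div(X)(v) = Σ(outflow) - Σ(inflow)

Divergence = sum of outgoing flows = 10 + 3 + (-8) + (-7) = -2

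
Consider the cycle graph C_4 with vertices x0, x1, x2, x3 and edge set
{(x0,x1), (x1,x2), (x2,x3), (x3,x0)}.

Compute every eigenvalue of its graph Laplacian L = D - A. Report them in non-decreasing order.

The cycle graph C_n has Laplacian eigenvalues λ_k = 2 − 2cos(2πk/n), k = 0, 1, …, n−1. Here n = 4:
k=0: 2 − 2cos(0) = 0.0; k=1: 2 − 2cos(π/2) = 2.0; k=2: 2 − 2cos(π) = 4.0; k=3: 2 − 2cos(3π/2) = 2.0.
Laplacian eigenvalues (increasing order): [0.0, 2.0, 2.0, 4.0]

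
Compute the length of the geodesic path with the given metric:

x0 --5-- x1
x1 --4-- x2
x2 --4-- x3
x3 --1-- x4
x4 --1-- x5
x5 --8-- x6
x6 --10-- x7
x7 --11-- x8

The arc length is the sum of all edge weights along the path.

Arc length = 5 + 4 + 4 + 1 + 1 + 8 + 10 + 11 = 44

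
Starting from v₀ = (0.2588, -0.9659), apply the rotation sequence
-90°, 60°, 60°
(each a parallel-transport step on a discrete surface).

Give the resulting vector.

Total rotation: (-90°) + 60° + 60° = 30°. Final vector: (0.7071, -0.7071)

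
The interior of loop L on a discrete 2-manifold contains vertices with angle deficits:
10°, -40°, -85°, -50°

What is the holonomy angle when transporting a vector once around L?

Holonomy = total enclosed curvature = 10° + (-40°) + (-85°) + (-50°) = -165°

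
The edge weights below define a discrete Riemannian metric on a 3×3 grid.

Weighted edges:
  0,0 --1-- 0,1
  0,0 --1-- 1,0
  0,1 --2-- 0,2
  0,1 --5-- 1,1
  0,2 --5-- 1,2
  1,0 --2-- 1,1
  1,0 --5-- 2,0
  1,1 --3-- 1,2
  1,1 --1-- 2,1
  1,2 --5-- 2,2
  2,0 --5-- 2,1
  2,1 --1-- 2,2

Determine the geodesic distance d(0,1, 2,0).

Shortest path: 0,1 → 0,0 → 1,0 → 2,0, total weight = 7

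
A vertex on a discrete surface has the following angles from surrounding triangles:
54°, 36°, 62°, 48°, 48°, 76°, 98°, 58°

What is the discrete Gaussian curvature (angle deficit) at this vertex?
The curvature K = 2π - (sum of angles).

Sum of angles = 480°. K = 360° - 480° = -120° = -2π/3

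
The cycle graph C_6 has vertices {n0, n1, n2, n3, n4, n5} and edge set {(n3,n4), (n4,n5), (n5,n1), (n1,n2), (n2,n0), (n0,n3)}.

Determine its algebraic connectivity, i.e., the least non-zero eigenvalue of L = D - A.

The cycle graph C_n has Laplacian eigenvalues λ_k = 2 − 2cos(2πk/n), k = 0, 1, …, n−1. Here n = 6:
k=0: 2 − 2cos(0) = 0.0; k=1: 2 − 2cos(π/3) = 1.0; k=2: 2 − 2cos(2π/3) = 3.0; k=3: 2 − 2cos(π) = 4.0; k=4: 2 − 2cos(4π/3) = 3.0; k=5: 2 − 2cos(5π/3) = 1.0.
Laplacian eigenvalues: [0.0, 1.0, 1.0, 3.0, 3.0, 4.0]. Algebraic connectivity (smallest non-zero eigenvalue) = 1.0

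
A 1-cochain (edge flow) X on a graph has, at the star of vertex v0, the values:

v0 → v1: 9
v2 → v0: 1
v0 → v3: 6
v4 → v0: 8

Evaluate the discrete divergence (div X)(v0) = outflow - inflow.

Divergence = sum of outgoing flows = 9 + (-1) + 6 + (-8) = 6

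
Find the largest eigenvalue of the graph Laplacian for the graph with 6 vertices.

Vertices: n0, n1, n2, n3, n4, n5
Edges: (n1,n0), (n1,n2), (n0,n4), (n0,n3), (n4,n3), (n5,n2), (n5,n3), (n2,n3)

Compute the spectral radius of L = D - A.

Degrees: deg(n0) = 3, deg(n1) = 2, deg(n2) = 3, deg(n3) = 4, deg(n4) = 2, deg(n5) = 2.
L = D − A with rows/columns ordered (n0, n1, n2, n3, n4, n5):
  [ 3, -1,  0, -1, -1,  0]
  [-1,  2, -1,  0,  0,  0]
  [ 0, -1,  3, -1,  0, -1]
  [-1,  0, -1,  4, -1, -1]
  [-1,  0,  0, -1,  2,  0]
  [ 0,  0, -1, -1,  0,  2]
Characteristic polynomial: det(λI − L) = λ(λ² − 5λ + 5)(λ² − 7λ + 9)(λ − 4).
Roots: λ = 0; (λ² − 5λ + 5) = 0 ⇒ λ = (5 ± √5)/2 ≈ 1.382, 3.618; (λ² − 7λ + 9) = 0 ⇒ λ = (7 ± √13)/2 ≈ 1.6972, 5.3028; (λ − 4) = 0 ⇒ λ = 4.
(Check: the roots sum (with multiplicity) to 16, matching trace L = Σdeg = 2·8 = 16.)
Laplacian eigenvalues: [0.0, 1.382, 1.6972, 3.618, 4.0, 5.3028]. Largest eigenvalue (spectral radius) = 5.3028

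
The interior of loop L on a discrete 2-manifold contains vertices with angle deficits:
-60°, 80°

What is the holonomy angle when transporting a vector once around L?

Holonomy = total enclosed curvature = (-60°) + 80° = 20°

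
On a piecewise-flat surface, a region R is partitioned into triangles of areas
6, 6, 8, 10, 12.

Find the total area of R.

6 + 6 + 8 + 10 + 12 = 42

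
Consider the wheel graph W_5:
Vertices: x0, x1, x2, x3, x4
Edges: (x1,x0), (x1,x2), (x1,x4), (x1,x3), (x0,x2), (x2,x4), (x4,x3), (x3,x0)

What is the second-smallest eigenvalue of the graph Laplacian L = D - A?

The wheel W_5 is the join K_1 ∨ C_4 (a hub joined to every vertex of a cycle of length 4). For a join G ∨ H (G on p vertices, H on q vertices) the Laplacian spectrum is 0, p+q, the eigenvalues of L(G) other than one 0 each shifted by +q, and the eigenvalues of L(H) other than one 0 each shifted by +p. With G = K_1 (p = 1, nothing left after dropping its 0) and H = C_4 (q = 4, eigenvalues 2 − 2cos(2πk/4), k = 0, …, 3; drop k = 0), the spectrum of W_5 is 0, 5, and 1 + (2 − 2cos(2πk/4)) = 3 − 2cos(2πk/4) for k = 1, …, 3:
k=1: 3 − 2cos(π/2) = 3.0; k=2: 3 − 2cos(π) = 5.0; k=3: 3 − 2cos(3π/2) = 3.0.
Laplacian eigenvalues: [0.0, 3.0, 3.0, 5.0, 5.0]. Algebraic connectivity (smallest non-zero eigenvalue) = 3.0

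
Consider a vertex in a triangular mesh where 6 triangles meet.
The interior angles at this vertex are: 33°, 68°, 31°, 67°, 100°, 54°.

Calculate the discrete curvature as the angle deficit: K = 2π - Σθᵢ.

Sum of angles = 353°. K = 360° - 353° = 7° = 7π/180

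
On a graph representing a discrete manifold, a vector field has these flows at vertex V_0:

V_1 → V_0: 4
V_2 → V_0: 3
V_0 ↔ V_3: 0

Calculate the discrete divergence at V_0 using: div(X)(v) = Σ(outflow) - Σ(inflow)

Divergence = sum of outgoing flows = (-4) + (-3) + 0 = -7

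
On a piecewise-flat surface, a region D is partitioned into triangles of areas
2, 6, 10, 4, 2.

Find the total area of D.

2 + 6 + 10 + 4 + 2 = 24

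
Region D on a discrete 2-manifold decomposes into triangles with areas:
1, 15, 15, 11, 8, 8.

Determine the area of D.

1 + 15 + 15 + 11 + 8 + 8 = 58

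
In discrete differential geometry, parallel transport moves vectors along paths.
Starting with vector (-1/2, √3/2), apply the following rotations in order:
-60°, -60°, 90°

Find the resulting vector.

Total rotation: (-60°) + (-60°) + 90° = -30°. Final vector: (0, 1)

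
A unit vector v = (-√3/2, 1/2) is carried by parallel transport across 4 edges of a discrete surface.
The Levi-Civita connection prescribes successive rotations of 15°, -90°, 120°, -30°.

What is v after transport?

Total rotation: 15° + (-90°) + 120° + (-30°) = 15°. Final vector: (-0.9659, 0.2588)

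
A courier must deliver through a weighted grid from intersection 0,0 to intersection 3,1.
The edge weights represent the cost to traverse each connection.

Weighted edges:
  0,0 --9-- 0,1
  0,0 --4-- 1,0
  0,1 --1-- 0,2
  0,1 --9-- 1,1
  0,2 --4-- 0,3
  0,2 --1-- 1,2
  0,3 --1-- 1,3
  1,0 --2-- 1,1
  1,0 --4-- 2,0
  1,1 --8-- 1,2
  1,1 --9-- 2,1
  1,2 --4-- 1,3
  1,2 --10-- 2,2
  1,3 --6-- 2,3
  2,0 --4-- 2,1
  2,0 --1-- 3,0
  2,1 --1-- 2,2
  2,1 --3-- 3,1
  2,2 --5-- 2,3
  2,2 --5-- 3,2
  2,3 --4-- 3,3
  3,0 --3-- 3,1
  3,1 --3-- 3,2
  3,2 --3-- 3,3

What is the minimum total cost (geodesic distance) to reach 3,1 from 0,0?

Shortest path: 0,0 → 1,0 → 2,0 → 3,0 → 3,1, total weight = 12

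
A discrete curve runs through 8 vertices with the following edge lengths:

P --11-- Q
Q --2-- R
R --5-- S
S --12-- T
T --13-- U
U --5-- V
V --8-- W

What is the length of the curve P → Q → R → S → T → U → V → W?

Arc length = 11 + 2 + 5 + 12 + 13 + 5 + 8 = 56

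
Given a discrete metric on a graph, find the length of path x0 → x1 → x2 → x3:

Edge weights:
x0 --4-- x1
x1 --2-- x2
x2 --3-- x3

Arc length = 4 + 2 + 3 = 9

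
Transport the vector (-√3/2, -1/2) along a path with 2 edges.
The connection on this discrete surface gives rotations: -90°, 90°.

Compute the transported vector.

Total rotation: (-90°) + 90° = 0°. Final vector: (-0.8660, -0.5000)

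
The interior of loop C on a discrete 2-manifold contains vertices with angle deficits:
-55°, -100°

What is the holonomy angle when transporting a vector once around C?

Holonomy = total enclosed curvature = (-55°) + (-100°) = -155°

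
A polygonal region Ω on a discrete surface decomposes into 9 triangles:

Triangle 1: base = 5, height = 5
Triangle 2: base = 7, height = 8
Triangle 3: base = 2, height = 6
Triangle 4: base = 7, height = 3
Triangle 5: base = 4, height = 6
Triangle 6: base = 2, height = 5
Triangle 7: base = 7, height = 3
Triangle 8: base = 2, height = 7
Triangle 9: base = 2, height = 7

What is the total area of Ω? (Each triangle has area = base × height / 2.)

(1/2)×5×5 + (1/2)×7×8 + (1/2)×2×6 + (1/2)×7×3 + (1/2)×4×6 + (1/2)×2×5 + (1/2)×7×3 + (1/2)×2×7 + (1/2)×2×7 = 98.5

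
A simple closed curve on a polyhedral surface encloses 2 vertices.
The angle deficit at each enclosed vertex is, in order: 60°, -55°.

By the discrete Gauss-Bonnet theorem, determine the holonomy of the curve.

Holonomy = total enclosed curvature = 60° + (-55°) = 5°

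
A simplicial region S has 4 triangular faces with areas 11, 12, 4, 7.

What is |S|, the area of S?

11 + 12 + 4 + 7 = 34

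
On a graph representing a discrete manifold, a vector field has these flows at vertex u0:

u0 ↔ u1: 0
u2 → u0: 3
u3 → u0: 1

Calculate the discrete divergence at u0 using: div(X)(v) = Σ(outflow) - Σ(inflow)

Divergence = sum of outgoing flows = 0 + (-3) + (-1) = -4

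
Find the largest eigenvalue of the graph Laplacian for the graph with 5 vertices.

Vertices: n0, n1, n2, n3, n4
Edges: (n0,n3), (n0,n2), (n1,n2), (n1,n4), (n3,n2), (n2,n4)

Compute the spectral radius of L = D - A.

Degrees: deg(n0) = 2, deg(n1) = 2, deg(n2) = 4, deg(n3) = 2, deg(n4) = 2.
L = D − A with rows/columns ordered (n0, n1, n2, n3, n4):
  [ 2,  0, -1, -1,  0]
  [ 0,  2, -1,  0, -1]
  [-1, -1,  4, -1, -1]
  [-1,  0, -1,  2,  0]
  [ 0, -1, -1,  0,  2]
Characteristic polynomial: det(λI − L) = λ(λ − 1)(λ − 3)²(λ − 5).
Roots: λ = 0; (λ − 1) = 0 ⇒ λ = 1; (λ − 3) = 0 ⇒ λ = 3 (multiplicity 2); (λ − 5) = 0 ⇒ λ = 5.
(Check: the roots sum (with multiplicity) to 12, matching trace L = Σdeg = 2·6 = 12.)
Laplacian eigenvalues: [0.0, 1.0, 3.0, 3.0, 5.0]. Largest eigenvalue (spectral radius) = 5.0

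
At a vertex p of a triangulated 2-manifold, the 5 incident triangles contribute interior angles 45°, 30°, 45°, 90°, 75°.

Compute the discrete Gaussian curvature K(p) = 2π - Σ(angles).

Sum of angles = 285°. K = 360° - 285° = 75° = 5π/12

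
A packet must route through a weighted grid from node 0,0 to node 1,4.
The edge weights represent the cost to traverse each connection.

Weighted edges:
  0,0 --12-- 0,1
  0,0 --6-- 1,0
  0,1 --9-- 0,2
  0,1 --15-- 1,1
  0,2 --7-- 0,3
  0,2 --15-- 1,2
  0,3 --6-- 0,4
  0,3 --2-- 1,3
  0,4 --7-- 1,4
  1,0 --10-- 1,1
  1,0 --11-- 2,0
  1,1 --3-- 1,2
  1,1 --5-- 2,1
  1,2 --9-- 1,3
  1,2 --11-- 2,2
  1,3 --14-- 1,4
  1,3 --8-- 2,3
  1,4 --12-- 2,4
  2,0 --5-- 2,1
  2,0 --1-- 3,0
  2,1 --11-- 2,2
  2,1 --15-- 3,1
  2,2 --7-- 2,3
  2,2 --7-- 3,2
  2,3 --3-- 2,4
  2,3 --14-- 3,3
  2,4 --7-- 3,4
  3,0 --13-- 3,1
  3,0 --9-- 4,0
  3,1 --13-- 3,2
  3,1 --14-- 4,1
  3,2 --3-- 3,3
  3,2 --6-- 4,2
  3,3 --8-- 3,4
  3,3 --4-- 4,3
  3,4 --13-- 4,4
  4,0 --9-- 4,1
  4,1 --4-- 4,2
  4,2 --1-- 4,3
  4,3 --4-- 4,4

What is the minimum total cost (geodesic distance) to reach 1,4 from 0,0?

Shortest path: 0,0 → 0,1 → 0,2 → 0,3 → 0,4 → 1,4, total weight = 41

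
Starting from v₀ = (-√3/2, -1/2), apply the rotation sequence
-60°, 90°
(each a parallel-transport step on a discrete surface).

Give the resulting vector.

Total rotation: (-60°) + 90° = 30°. Final vector: (-0.5000, -0.8660)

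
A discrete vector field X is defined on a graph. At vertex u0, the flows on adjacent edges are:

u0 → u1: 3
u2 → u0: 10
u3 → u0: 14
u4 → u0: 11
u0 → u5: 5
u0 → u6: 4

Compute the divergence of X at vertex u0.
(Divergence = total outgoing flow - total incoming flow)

Divergence = sum of outgoing flows = 3 + (-10) + (-14) + (-11) + 5 + 4 = -23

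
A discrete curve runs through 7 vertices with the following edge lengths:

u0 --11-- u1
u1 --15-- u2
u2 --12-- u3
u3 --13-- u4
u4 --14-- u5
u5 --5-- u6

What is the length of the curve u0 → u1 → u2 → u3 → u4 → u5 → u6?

Arc length = 11 + 15 + 12 + 13 + 14 + 5 = 70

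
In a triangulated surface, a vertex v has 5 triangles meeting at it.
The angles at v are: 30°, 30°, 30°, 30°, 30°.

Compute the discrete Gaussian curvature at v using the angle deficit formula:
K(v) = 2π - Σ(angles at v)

Sum of angles = 150°. K = 360° - 150° = 210°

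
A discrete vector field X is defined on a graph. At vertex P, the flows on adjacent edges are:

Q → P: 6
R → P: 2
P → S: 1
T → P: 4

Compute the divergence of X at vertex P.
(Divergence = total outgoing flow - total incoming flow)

Divergence = sum of outgoing flows = (-6) + (-2) + 1 + (-4) = -11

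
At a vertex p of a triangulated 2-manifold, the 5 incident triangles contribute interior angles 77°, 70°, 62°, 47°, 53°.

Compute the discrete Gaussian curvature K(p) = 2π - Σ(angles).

Sum of angles = 309°. K = 360° - 309° = 51° = 17π/60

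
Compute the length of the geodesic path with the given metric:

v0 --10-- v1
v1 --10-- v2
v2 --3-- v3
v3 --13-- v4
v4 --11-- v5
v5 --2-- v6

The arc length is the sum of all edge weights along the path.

Arc length = 10 + 10 + 3 + 13 + 11 + 2 = 49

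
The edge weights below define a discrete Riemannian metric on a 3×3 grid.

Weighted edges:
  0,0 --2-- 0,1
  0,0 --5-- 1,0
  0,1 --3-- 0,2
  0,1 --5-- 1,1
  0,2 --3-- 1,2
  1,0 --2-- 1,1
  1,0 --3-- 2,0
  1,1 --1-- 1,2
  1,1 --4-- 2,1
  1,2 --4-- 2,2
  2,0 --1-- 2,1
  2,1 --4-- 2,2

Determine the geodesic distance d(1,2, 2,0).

Shortest path: 1,2 → 1,1 → 1,0 → 2,0, total weight = 6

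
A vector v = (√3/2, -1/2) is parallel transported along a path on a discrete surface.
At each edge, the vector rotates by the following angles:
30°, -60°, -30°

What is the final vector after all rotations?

Total rotation: 30° + (-60°) + (-30°) = -60°. Final vector: (0, -1)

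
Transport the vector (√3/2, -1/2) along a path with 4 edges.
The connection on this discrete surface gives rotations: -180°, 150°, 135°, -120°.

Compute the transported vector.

Total rotation: (-180°) + 150° + 135° + (-120°) = -15°. Final vector: (0.7071, -0.7071)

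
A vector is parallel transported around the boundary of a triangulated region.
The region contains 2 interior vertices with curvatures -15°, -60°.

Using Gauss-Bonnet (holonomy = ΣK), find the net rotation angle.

Holonomy = total enclosed curvature = (-15°) + (-60°) = -75°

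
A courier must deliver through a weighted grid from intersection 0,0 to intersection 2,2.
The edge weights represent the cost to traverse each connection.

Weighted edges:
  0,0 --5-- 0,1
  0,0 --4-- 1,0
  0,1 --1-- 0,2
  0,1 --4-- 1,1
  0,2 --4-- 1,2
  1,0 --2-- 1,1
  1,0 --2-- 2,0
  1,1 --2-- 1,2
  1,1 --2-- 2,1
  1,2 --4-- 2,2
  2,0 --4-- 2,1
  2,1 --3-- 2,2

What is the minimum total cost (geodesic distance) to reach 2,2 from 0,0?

Shortest path: 0,0 → 1,0 → 1,1 → 2,1 → 2,2, total weight = 11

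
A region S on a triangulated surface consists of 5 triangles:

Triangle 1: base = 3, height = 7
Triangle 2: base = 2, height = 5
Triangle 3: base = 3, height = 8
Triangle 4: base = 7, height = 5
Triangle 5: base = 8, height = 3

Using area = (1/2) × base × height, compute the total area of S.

(1/2)×3×7 + (1/2)×2×5 + (1/2)×3×8 + (1/2)×7×5 + (1/2)×8×3 = 57.0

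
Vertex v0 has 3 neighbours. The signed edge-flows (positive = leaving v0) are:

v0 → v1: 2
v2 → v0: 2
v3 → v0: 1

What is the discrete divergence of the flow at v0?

Divergence = sum of outgoing flows = 2 + (-2) + (-1) = -1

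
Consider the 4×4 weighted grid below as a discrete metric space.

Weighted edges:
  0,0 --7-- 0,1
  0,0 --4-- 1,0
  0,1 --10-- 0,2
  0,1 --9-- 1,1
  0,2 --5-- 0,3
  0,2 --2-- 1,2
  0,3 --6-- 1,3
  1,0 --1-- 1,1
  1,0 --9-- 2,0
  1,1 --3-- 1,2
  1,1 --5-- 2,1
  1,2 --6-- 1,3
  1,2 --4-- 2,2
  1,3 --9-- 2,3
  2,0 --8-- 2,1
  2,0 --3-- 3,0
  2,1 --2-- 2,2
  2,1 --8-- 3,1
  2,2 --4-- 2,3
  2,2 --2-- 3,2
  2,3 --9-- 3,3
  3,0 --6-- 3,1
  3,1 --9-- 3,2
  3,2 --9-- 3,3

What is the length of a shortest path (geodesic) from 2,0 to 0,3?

Shortest path: 2,0 → 1,0 → 1,1 → 1,2 → 0,2 → 0,3, total weight = 20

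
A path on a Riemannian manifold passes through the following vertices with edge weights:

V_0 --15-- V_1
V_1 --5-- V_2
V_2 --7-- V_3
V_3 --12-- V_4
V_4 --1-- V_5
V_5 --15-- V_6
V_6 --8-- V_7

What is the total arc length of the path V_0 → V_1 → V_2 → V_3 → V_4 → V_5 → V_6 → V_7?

Arc length = 15 + 5 + 7 + 12 + 1 + 15 + 8 = 63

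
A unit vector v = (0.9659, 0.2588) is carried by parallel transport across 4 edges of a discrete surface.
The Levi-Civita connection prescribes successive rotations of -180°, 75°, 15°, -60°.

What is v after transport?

Total rotation: (-180°) + 75° + 15° + (-60°) = -150°. Final vector: (-0.7071, -0.7071)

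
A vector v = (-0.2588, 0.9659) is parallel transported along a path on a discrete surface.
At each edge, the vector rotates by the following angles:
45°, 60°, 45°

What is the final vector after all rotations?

Total rotation: 45° + 60° + 45° = 150°. Final vector: (-0.2588, -0.9659)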